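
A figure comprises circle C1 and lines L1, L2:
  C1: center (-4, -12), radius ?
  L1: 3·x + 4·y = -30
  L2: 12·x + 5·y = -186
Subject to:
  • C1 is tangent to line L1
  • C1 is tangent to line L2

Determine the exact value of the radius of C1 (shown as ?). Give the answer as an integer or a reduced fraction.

1. [C1‖L1]  r_C1² − 36 = 0  ⇒  r_C1 = 6 (r>0 drops 1)
2. [C1‖L2]  r_C1² − 36 = 0  ⇒  r_C1 = 6 (r>0 drops 1)

6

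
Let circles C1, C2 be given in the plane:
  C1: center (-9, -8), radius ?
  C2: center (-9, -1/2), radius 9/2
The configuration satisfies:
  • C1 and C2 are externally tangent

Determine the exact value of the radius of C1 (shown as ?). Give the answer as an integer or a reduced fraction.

1. [ext C1·C2]  r_C1² + 9r_C1 − 36 = 0  ⇒  r_C1 = 3 (r>0 drops 1)

3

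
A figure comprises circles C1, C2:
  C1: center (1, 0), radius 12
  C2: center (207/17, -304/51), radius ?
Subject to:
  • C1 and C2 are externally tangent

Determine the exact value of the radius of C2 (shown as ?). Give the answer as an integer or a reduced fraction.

1. [ext C1·C2]  r_C2² + 24r_C2 − 148/9 = 0  ⇒  r_C2 = 2/3 (r>0 drops 1)

2/3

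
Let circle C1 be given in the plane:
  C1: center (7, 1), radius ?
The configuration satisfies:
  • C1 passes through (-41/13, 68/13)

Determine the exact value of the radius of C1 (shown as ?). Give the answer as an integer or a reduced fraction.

11

1. [C1∋P]  r_C1² − 121 = 0  ⇒  r_C1 = 11 (r>0 drops 1)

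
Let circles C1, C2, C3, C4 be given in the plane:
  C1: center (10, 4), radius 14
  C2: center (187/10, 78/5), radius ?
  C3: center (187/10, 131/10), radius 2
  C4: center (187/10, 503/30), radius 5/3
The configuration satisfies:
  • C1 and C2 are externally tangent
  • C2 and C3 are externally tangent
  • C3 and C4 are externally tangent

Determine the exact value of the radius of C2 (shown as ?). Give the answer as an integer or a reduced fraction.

1. [ext C1·C2]  r_C2² + 28r_C2 − 57/4 = 0  ⇒  r_C2 = 1/2 (r>0 drops 1)
2. [ext C2·C3]  r_C2² + 4r_C2 − 9/4 = 0  ⇒  r_C2 = 1/2 (r>0 drops 1)

1/2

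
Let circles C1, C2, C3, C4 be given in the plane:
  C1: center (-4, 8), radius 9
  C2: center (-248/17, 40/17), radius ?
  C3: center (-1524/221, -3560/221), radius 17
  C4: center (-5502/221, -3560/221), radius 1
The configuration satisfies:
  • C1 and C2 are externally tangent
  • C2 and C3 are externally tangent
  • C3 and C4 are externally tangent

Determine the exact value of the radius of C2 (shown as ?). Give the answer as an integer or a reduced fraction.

3

1. [ext C1·C2]  r_C2² + 18r_C2 − 63 = 0  ⇒  r_C2 = 3 (r>0 drops 1)
2. [ext C2·C3]  r_C2² + 34r_C2 − 111 = 0  ⇒  r_C2 = 3 (r>0 drops 1)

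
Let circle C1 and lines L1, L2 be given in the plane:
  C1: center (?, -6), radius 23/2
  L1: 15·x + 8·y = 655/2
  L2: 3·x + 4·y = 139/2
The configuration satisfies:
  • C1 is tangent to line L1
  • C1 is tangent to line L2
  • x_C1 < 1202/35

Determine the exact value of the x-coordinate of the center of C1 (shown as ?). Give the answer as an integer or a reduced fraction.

1. [C1‖L1]  x_C1² − (751/15)x_C1 + 2284/5 = 0  ⇒  x_C1 = 12 or 571/15
2. [C1‖L2]  x_C1² − (187/3)x_C1 + 604 = 0  ⇒  x_C1 = 12 or 151/3

12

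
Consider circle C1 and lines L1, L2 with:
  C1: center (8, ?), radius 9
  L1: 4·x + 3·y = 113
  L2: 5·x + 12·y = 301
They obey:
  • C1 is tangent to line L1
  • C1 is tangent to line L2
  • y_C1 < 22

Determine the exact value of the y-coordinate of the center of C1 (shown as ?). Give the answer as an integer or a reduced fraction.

1. [C1‖L1]  y_C1² − 54y_C1 + 504 = 0  ⇒  y_C1 = 12 or 42
2. [C1‖L2]  y_C1² − (87/2)y_C1 + 378 = 0  ⇒  y_C1 = 12 or 63/2

12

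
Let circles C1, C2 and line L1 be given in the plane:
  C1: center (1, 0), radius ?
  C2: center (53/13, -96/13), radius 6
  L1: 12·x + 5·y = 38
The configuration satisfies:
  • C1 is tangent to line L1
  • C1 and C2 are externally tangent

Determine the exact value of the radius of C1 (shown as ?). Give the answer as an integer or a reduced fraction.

1. [C1‖L1]  r_C1² − 4 = 0  ⇒  r_C1 = 2 (r>0 drops 1)
2. [ext C1·C2]  r_C1² + 12r_C1 − 28 = 0  ⇒  r_C1 = 2 (r>0 drops 1)

2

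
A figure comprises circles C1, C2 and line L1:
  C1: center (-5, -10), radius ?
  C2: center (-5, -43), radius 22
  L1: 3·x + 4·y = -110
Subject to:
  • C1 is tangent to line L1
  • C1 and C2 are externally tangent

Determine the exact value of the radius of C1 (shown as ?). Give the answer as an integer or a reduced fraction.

1. [C1‖L1]  r_C1² − 121 = 0  ⇒  r_C1 = 11 (r>0 drops 1)
2. [ext C1·C2]  r_C1² + 44r_C1 − 605 = 0  ⇒  r_C1 = 11 (r>0 drops 1)

11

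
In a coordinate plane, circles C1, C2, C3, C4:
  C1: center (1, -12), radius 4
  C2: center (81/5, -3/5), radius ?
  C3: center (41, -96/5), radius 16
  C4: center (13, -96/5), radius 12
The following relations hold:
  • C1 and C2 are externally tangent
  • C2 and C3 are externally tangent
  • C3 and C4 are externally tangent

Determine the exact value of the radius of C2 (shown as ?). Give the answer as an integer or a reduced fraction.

15

1. [ext C1·C2]  r_C2² + 8r_C2 − 345 = 0  ⇒  r_C2 = 15 (r>0 drops 1)
2. [ext C2·C3]  r_C2² + 32r_C2 − 705 = 0  ⇒  r_C2 = 15 (r>0 drops 1)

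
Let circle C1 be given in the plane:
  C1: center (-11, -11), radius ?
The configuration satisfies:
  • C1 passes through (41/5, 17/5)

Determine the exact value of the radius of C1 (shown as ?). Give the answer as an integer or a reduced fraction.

24

1. [C1∋P]  r_C1² − 576 = 0  ⇒  r_C1 = 24 (r>0 drops 1)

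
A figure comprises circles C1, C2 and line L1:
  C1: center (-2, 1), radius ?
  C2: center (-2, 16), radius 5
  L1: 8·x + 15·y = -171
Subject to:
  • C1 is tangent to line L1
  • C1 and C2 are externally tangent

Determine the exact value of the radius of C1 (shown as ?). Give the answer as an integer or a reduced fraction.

1. [C1‖L1]  r_C1² − 100 = 0  ⇒  r_C1 = 10 (r>0 drops 1)
2. [ext C1·C2]  r_C1² + 10r_C1 − 200 = 0  ⇒  r_C1 = 10 (r>0 drops 1)

10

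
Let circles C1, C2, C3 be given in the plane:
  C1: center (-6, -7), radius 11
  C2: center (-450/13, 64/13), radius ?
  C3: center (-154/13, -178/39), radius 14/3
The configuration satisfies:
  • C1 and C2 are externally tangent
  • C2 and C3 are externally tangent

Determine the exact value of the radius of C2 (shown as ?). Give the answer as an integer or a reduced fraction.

1. [ext C1·C2]  r_C2² + 22r_C2 − 840 = 0  ⇒  r_C2 = 20 (r>0 drops 1)
2. [ext C2·C3]  r_C2² + (28/3)r_C2 − 1760/3 = 0  ⇒  r_C2 = 20 (r>0 drops 1)

20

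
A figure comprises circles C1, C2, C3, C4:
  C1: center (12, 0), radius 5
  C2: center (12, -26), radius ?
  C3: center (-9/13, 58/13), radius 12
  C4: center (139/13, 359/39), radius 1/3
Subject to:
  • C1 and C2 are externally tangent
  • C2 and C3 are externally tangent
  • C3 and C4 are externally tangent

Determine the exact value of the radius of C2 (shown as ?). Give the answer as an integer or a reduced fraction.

21

1. [ext C1·C2]  r_C2² + 10r_C2 − 651 = 0  ⇒  r_C2 = 21 (r>0 drops 1)
2. [ext C2·C3]  r_C2² + 24r_C2 − 945 = 0  ⇒  r_C2 = 21 (r>0 drops 1)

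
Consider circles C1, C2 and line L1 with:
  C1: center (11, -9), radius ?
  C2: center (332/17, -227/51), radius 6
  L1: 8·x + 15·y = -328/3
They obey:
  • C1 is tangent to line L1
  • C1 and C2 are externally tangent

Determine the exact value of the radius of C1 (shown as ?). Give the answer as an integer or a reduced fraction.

11/3

1. [C1‖L1]  r_C1² − 121/9 = 0  ⇒  r_C1 = 11/3 (r>0 drops 1)
2. [ext C1·C2]  r_C1² + 12r_C1 − 517/9 = 0  ⇒  r_C1 = 11/3 (r>0 drops 1)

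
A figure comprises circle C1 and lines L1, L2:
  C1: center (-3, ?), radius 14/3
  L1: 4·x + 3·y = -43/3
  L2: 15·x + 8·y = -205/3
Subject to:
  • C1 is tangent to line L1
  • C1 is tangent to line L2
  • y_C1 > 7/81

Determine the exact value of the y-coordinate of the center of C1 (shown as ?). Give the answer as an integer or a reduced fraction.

1. [C1‖L1]  y_C1² + (14/9)y_C1 − 539/9 = 0  ⇒  y_C1 = -77/9 or 7
2. [C1‖L2]  y_C1² + (35/6)y_C1 − 539/6 = 0  ⇒  y_C1 = -77/6 or 7

7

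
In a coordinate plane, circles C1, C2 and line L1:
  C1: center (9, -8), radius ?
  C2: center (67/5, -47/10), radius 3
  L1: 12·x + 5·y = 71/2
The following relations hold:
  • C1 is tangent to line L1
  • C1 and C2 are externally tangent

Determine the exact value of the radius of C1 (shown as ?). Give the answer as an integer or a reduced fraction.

5/2

1. [C1‖L1]  r_C1² − 25/4 = 0  ⇒  r_C1 = 5/2 (r>0 drops 1)
2. [ext C1·C2]  r_C1² + 6r_C1 − 85/4 = 0  ⇒  r_C1 = 5/2 (r>0 drops 1)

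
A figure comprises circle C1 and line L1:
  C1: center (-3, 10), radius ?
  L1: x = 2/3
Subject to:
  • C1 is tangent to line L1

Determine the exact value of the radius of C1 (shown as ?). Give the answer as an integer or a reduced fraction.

11/3

1. [C1‖L1]  r_C1² − 121/9 = 0  ⇒  r_C1 = 11/3 (r>0 drops 1)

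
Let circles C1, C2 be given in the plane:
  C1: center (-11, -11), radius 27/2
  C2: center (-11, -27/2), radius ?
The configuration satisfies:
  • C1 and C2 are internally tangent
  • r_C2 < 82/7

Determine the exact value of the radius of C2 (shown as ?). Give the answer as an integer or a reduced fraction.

1. [int C1,C2]  r_C2² − 27r_C2 + 176 = 0  ⇒  r_C2 = 11 or 16
2. given r_C2 < 82/7: keep 11

11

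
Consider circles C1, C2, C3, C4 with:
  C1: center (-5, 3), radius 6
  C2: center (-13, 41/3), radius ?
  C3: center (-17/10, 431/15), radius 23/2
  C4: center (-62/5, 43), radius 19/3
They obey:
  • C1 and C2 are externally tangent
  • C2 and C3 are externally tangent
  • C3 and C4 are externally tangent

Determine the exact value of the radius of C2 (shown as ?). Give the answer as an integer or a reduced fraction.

22/3

1. [ext C1·C2]  r_C2² + 12r_C2 − 1276/9 = 0  ⇒  r_C2 = 22/3 (r>0 drops 1)
2. [ext C2·C3]  r_C2² + 23r_C2 − 2002/9 = 0  ⇒  r_C2 = 22/3 (r>0 drops 1)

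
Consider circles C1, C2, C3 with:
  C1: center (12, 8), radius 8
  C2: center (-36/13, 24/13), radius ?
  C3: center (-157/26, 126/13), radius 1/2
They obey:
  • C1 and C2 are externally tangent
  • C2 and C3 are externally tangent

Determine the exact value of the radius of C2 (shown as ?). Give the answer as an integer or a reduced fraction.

8

1. [ext C1·C2]  r_C2² + 16r_C2 − 192 = 0  ⇒  r_C2 = 8 (r>0 drops 1)
2. [ext C2·C3]  r_C2² + 1r_C2 − 72 = 0  ⇒  r_C2 = 8 (r>0 drops 1)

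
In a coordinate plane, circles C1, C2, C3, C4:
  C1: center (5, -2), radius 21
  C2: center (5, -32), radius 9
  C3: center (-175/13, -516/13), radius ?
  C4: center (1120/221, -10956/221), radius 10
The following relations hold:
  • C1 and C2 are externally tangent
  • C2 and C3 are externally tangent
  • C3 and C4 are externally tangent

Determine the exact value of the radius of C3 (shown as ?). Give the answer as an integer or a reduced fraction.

11

1. [ext C2·C3]  r_C3² + 18r_C3 − 319 = 0  ⇒  r_C3 = 11 (r>0 drops 1)
2. [ext C3·C4]  r_C3² + 20r_C3 − 341 = 0  ⇒  r_C3 = 11 (r>0 drops 1)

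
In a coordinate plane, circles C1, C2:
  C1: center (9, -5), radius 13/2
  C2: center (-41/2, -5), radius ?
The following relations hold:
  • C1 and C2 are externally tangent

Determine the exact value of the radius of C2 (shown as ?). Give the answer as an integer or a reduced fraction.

23

1. [ext C1·C2]  r_C2² + 13r_C2 − 828 = 0  ⇒  r_C2 = 23 (r>0 drops 1)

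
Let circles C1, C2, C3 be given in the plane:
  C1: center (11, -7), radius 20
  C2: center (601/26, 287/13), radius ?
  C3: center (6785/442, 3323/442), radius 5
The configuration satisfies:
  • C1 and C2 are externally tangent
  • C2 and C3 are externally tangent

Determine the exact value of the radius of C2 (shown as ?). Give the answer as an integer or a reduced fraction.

23/2

1. [ext C1·C2]  r_C2² + 40r_C2 − 2369/4 = 0  ⇒  r_C2 = 23/2 (r>0 drops 1)
2. [ext C2·C3]  r_C2² + 10r_C2 − 989/4 = 0  ⇒  r_C2 = 23/2 (r>0 drops 1)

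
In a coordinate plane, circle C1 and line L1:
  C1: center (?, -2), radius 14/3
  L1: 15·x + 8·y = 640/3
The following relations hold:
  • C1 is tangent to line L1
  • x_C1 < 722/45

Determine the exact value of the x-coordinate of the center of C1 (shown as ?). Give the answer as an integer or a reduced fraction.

1. [C1‖L1]  x_C1² − (1376/45)x_C1 + 1852/9 = 0  ⇒  x_C1 = 10 or 926/45
2. given x_C1 < 722/45: keep 10

10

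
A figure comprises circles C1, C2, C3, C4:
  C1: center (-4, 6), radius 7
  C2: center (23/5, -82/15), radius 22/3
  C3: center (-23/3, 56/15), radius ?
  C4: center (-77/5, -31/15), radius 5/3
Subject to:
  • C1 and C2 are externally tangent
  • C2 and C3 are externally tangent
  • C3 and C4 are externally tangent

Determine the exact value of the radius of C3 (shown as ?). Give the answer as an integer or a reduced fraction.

1. [ext C2·C3]  r_C3² + (44/3)r_C3 − 544/3 = 0  ⇒  r_C3 = 8 (r>0 drops 1)
2. [ext C3·C4]  r_C3² + (10/3)r_C3 − 272/3 = 0  ⇒  r_C3 = 8 (r>0 drops 1)

8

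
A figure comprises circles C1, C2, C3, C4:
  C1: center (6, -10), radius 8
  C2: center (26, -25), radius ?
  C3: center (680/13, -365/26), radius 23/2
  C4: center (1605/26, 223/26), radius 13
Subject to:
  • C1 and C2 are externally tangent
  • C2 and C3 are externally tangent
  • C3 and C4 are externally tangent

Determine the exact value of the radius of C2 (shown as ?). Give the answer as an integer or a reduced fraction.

17

1. [ext C1·C2]  r_C2² + 16r_C2 − 561 = 0  ⇒  r_C2 = 17 (r>0 drops 1)
2. [ext C2·C3]  r_C2² + 23r_C2 − 680 = 0  ⇒  r_C2 = 17 (r>0 drops 1)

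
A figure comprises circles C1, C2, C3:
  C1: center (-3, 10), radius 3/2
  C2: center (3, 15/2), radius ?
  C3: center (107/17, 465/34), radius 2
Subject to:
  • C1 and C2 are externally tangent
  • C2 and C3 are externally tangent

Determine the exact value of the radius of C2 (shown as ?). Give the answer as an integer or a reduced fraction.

5

1. [ext C1·C2]  r_C2² + 3r_C2 − 40 = 0  ⇒  r_C2 = 5 (r>0 drops 1)
2. [ext C2·C3]  r_C2² + 4r_C2 − 45 = 0  ⇒  r_C2 = 5 (r>0 drops 1)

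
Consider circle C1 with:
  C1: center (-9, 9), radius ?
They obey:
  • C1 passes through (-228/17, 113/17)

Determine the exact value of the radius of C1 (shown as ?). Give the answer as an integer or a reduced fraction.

5

1. [C1∋P]  r_C1² − 25 = 0  ⇒  r_C1 = 5 (r>0 drops 1)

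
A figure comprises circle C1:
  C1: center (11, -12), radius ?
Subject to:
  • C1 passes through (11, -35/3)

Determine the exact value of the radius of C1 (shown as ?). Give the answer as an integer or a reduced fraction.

1. [C1∋P]  r_C1² − 1/9 = 0  ⇒  r_C1 = 1/3 (r>0 drops 1)

1/3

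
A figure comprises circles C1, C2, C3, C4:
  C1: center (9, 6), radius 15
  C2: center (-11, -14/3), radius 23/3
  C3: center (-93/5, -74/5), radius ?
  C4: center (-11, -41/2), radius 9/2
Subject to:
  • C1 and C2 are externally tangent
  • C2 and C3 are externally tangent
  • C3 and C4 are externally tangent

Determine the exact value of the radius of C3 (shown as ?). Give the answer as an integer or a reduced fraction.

1. [ext C2·C3]  r_C3² + (46/3)r_C3 − 305/3 = 0  ⇒  r_C3 = 5 (r>0 drops 1)
2. [ext C3·C4]  r_C3² + 9r_C3 − 70 = 0  ⇒  r_C3 = 5 (r>0 drops 1)

5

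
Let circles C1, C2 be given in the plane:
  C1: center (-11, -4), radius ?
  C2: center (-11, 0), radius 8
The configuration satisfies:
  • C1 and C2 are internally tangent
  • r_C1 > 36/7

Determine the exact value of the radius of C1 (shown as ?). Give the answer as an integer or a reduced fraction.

1. [int C1,C2]  r_C1² − 16r_C1 + 48 = 0  ⇒  r_C1 = 4 or 12
2. given r_C1 > 36/7: keep 12

12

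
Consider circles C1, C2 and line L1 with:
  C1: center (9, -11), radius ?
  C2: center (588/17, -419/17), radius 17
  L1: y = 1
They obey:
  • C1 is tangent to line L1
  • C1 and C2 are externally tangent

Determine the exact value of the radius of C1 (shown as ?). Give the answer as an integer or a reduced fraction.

12

1. [C1‖L1]  r_C1² − 144 = 0  ⇒  r_C1 = 12 (r>0 drops 1)
2. [ext C1·C2]  r_C1² + 34r_C1 − 552 = 0  ⇒  r_C1 = 12 (r>0 drops 1)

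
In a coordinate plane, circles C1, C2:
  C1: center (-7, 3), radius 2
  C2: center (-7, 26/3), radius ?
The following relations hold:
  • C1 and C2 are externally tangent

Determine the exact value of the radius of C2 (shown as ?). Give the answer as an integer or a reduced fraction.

11/3

1. [ext C1·C2]  r_C2² + 4r_C2 − 253/9 = 0  ⇒  r_C2 = 11/3 (r>0 drops 1)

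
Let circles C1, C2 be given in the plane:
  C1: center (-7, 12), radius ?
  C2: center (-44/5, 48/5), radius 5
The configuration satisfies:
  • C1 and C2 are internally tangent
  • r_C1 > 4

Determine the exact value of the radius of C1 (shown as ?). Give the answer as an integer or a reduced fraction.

8

1. [int C1,C2]  r_C1² − 10r_C1 + 16 = 0  ⇒  r_C1 = 2 or 8
2. given r_C1 > 4: keep 8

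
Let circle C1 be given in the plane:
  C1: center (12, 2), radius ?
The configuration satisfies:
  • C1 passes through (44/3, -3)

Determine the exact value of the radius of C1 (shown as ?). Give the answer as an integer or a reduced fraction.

1. [C1∋P]  r_C1² − 289/9 = 0  ⇒  r_C1 = 17/3 (r>0 drops 1)

17/3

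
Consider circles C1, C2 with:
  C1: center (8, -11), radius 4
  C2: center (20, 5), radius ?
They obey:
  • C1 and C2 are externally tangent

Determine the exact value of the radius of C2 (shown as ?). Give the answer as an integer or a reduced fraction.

16

1. [ext C1·C2]  r_C2² + 8r_C2 − 384 = 0  ⇒  r_C2 = 16 (r>0 drops 1)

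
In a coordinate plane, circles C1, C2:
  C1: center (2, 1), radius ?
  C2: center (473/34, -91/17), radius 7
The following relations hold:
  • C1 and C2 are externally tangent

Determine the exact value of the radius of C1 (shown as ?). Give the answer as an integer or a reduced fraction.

13/2

1. [ext C1·C2]  r_C1² + 14r_C1 − 533/4 = 0  ⇒  r_C1 = 13/2 (r>0 drops 1)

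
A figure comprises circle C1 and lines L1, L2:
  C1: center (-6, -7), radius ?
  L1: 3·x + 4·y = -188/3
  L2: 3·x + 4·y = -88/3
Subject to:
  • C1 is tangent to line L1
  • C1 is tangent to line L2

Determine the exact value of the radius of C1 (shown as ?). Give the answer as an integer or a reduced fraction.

1. [C1‖L1]  r_C1² − 100/9 = 0  ⇒  r_C1 = 10/3 (r>0 drops 1)
2. [C1‖L2]  r_C1² − 100/9 = 0  ⇒  r_C1 = 10/3 (r>0 drops 1)

10/3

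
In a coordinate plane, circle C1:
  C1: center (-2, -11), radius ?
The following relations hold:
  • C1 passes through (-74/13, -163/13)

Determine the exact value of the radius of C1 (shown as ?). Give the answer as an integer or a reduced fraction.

1. [C1∋P]  r_C1² − 16 = 0  ⇒  r_C1 = 4 (r>0 drops 1)

4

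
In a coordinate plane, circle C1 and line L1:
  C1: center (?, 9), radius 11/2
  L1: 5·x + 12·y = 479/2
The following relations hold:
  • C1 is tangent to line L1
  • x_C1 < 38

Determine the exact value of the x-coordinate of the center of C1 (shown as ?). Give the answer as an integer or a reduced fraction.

1. [C1‖L1]  x_C1² − (263/5)x_C1 + 2436/5 = 0  ⇒  x_C1 = 12 or 203/5
2. given x_C1 < 38: keep 12

12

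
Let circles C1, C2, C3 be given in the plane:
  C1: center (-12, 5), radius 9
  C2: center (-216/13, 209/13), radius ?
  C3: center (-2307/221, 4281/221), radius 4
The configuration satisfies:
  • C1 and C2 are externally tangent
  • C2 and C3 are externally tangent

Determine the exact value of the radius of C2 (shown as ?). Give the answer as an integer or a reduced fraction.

3

1. [ext C1·C2]  r_C2² + 18r_C2 − 63 = 0  ⇒  r_C2 = 3 (r>0 drops 1)
2. [ext C2·C3]  r_C2² + 8r_C2 − 33 = 0  ⇒  r_C2 = 3 (r>0 drops 1)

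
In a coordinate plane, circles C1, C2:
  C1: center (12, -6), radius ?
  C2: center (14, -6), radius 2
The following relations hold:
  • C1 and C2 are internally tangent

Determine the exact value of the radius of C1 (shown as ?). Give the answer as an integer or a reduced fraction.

4

1. [int C1,C2]  r_C1² − 4r_C1 = 0  ⇒  r_C1 = 4 (r>0 drops 1)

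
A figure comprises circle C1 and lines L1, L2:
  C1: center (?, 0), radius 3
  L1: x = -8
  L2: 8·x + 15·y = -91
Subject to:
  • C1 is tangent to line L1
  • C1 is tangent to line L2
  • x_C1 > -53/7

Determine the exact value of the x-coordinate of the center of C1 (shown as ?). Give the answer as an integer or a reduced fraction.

1. [C1‖L1]  x_C1² + 16x_C1 + 55 = 0  ⇒  x_C1 = -11 or -5
2. [C1‖L2]  x_C1² + (91/4)x_C1 + 355/4 = 0  ⇒  x_C1 = -71/4 or -5

-5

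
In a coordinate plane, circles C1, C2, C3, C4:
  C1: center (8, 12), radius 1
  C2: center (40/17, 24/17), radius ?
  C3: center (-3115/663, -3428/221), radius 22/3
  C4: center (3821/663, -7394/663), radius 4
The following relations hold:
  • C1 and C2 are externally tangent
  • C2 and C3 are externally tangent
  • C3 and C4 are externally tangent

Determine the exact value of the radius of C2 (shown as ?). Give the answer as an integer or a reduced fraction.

11

1. [ext C1·C2]  r_C2² + 2r_C2 − 143 = 0  ⇒  r_C2 = 11 (r>0 drops 1)
2. [ext C2·C3]  r_C2² + (44/3)r_C2 − 847/3 = 0  ⇒  r_C2 = 11 (r>0 drops 1)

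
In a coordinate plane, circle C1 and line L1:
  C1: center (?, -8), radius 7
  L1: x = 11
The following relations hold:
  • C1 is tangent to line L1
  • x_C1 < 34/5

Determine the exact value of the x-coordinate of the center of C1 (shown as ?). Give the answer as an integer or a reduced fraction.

4

1. [C1‖L1]  x_C1² − 22x_C1 + 72 = 0  ⇒  x_C1 = 4 or 18
2. given x_C1 < 34/5: keep 4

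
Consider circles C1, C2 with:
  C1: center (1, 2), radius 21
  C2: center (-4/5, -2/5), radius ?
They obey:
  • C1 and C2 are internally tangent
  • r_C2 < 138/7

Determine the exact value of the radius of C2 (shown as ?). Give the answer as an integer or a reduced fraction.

1. [int C1,C2]  r_C2² − 42r_C2 + 432 = 0  ⇒  r_C2 = 18 or 24
2. given r_C2 < 138/7: keep 18

18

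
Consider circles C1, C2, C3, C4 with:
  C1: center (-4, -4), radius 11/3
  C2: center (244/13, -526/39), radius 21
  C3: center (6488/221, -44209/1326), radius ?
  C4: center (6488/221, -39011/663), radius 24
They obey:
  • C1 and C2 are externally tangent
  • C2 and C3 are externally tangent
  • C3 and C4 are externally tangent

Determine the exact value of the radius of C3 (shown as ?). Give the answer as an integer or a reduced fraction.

1. [ext C2·C3]  r_C3² + 42r_C3 − 261/4 = 0  ⇒  r_C3 = 3/2 (r>0 drops 1)
2. [ext C3·C4]  r_C3² + 48r_C3 − 297/4 = 0  ⇒  r_C3 = 3/2 (r>0 drops 1)

3/2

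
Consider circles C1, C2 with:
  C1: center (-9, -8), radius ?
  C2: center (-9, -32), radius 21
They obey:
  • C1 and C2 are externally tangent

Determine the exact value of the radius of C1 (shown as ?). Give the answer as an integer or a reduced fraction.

3

1. [ext C1·C2]  r_C1² + 42r_C1 − 135 = 0  ⇒  r_C1 = 3 (r>0 drops 1)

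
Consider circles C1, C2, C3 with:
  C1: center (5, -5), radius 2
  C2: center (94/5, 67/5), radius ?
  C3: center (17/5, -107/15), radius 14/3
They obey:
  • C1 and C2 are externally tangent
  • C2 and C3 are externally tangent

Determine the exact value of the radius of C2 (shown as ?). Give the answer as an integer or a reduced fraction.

21

1. [ext C1·C2]  r_C2² + 4r_C2 − 525 = 0  ⇒  r_C2 = 21 (r>0 drops 1)
2. [ext C2·C3]  r_C2² + (28/3)r_C2 − 637 = 0  ⇒  r_C2 = 21 (r>0 drops 1)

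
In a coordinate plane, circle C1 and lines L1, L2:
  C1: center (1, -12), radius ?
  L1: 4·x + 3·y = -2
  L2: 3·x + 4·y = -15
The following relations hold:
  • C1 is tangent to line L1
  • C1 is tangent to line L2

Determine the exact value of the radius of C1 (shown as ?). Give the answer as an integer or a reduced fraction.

1. [C1‖L1]  r_C1² − 36 = 0  ⇒  r_C1 = 6 (r>0 drops 1)
2. [C1‖L2]  r_C1² − 36 = 0  ⇒  r_C1 = 6 (r>0 drops 1)

6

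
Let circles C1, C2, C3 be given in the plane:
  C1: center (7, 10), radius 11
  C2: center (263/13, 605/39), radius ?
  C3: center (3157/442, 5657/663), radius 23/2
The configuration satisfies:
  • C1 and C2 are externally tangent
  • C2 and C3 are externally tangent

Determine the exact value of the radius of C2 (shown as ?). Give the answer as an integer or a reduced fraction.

1. [ext C1·C2]  r_C2² + 22r_C2 − 760/9 = 0  ⇒  r_C2 = 10/3 (r>0 drops 1)
2. [ext C2·C3]  r_C2² + 23r_C2 − 790/9 = 0  ⇒  r_C2 = 10/3 (r>0 drops 1)

10/3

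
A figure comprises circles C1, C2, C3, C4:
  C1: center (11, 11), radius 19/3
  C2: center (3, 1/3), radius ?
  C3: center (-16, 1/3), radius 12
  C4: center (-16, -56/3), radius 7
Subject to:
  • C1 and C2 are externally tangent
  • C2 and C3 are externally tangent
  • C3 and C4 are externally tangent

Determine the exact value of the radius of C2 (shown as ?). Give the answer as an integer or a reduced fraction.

7

1. [ext C1·C2]  r_C2² + (38/3)r_C2 − 413/3 = 0  ⇒  r_C2 = 7 (r>0 drops 1)
2. [ext C2·C3]  r_C2² + 24r_C2 − 217 = 0  ⇒  r_C2 = 7 (r>0 drops 1)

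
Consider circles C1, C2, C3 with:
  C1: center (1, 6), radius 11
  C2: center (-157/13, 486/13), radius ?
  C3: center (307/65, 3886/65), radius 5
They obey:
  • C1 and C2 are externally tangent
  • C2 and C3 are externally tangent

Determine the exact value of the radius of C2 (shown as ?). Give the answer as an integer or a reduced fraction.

23

1. [ext C1·C2]  r_C2² + 22r_C2 − 1035 = 0  ⇒  r_C2 = 23 (r>0 drops 1)
2. [ext C2·C3]  r_C2² + 10r_C2 − 759 = 0  ⇒  r_C2 = 23 (r>0 drops 1)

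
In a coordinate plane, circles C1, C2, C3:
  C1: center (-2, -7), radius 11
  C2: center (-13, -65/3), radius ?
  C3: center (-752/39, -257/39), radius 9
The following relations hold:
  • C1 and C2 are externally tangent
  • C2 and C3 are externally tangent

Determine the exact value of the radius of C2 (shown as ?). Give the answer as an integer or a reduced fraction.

1. [ext C1·C2]  r_C2² + 22r_C2 − 1936/9 = 0  ⇒  r_C2 = 22/3 (r>0 drops 1)
2. [ext C2·C3]  r_C2² + 18r_C2 − 1672/9 = 0  ⇒  r_C2 = 22/3 (r>0 drops 1)

22/3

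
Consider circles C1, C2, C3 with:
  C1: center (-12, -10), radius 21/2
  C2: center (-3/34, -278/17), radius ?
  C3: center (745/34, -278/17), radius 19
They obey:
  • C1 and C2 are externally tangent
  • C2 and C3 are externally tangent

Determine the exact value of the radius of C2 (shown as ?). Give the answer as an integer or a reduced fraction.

3

1. [ext C1·C2]  r_C2² + 21r_C2 − 72 = 0  ⇒  r_C2 = 3 (r>0 drops 1)
2. [ext C2·C3]  r_C2² + 38r_C2 − 123 = 0  ⇒  r_C2 = 3 (r>0 drops 1)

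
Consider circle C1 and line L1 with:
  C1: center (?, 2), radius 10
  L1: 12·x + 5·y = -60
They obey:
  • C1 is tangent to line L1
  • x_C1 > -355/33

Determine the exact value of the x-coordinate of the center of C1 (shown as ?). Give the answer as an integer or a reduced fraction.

1. [C1‖L1]  x_C1² + (35/3)x_C1 − 250/3 = 0  ⇒  x_C1 = -50/3 or 5
2. given x_C1 > -355/33: keep 5

5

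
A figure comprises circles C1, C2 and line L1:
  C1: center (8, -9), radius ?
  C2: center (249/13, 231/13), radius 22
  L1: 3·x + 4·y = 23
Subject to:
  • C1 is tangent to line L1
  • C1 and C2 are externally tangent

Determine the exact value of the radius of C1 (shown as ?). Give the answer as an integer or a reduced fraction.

7

1. [C1‖L1]  r_C1² − 49 = 0  ⇒  r_C1 = 7 (r>0 drops 1)
2. [ext C1·C2]  r_C1² + 44r_C1 − 357 = 0  ⇒  r_C1 = 7 (r>0 drops 1)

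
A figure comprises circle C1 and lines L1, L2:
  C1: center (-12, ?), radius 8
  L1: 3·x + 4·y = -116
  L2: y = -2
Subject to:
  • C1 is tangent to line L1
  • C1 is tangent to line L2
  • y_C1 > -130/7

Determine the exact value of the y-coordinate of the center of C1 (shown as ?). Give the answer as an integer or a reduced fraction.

1. [C1‖L1]  y_C1² + 40y_C1 + 300 = 0  ⇒  y_C1 = -30 or -10
2. [C1‖L2]  y_C1² + 4y_C1 − 60 = 0  ⇒  y_C1 = -10 or 6

-10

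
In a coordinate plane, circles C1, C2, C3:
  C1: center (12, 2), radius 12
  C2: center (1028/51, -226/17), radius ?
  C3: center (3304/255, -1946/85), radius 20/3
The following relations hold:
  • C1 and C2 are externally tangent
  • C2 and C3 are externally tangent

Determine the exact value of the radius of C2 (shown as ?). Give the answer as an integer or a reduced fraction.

1. [ext C1·C2]  r_C2² + 24r_C2 − 1408/9 = 0  ⇒  r_C2 = 16/3 (r>0 drops 1)
2. [ext C2·C3]  r_C2² + (40/3)r_C2 − 896/9 = 0  ⇒  r_C2 = 16/3 (r>0 drops 1)

16/3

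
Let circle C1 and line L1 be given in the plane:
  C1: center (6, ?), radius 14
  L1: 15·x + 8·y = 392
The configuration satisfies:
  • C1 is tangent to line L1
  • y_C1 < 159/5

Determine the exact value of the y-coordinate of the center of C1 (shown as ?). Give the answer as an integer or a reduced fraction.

8

1. [C1‖L1]  y_C1² − (151/2)y_C1 + 540 = 0  ⇒  y_C1 = 8 or 135/2
2. given y_C1 < 159/5: keep 8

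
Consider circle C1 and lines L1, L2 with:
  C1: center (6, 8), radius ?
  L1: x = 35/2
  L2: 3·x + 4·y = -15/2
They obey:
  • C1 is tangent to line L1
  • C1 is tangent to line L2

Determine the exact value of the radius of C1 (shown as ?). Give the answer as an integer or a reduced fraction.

1. [C1‖L1]  r_C1² − 529/4 = 0  ⇒  r_C1 = 23/2 (r>0 drops 1)
2. [C1‖L2]  r_C1² − 529/4 = 0  ⇒  r_C1 = 23/2 (r>0 drops 1)

23/2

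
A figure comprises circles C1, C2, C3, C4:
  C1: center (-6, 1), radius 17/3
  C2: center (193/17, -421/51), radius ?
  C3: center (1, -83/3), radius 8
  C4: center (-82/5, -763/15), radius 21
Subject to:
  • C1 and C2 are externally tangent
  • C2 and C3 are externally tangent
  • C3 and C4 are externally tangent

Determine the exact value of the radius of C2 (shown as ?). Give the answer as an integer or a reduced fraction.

14

1. [ext C1·C2]  r_C2² + (34/3)r_C2 − 1064/3 = 0  ⇒  r_C2 = 14 (r>0 drops 1)
2. [ext C2·C3]  r_C2² + 16r_C2 − 420 = 0  ⇒  r_C2 = 14 (r>0 drops 1)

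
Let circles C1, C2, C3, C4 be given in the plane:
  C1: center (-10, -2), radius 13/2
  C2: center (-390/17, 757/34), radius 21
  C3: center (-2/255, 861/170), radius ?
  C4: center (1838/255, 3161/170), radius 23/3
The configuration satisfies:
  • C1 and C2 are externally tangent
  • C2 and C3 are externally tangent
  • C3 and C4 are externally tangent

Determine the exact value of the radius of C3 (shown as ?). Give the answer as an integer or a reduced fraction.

23/3

1. [ext C2·C3]  r_C3² + 42r_C3 − 3427/9 = 0  ⇒  r_C3 = 23/3 (r>0 drops 1)
2. [ext C3·C4]  r_C3² + (46/3)r_C3 − 529/3 = 0  ⇒  r_C3 = 23/3 (r>0 drops 1)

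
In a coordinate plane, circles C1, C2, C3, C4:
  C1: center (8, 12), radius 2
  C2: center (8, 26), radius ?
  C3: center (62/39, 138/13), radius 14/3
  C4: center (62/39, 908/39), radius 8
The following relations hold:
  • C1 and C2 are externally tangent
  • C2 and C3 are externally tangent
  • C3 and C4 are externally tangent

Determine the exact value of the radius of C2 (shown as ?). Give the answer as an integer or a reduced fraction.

1. [ext C1·C2]  r_C2² + 4r_C2 − 192 = 0  ⇒  r_C2 = 12 (r>0 drops 1)
2. [ext C2·C3]  r_C2² + (28/3)r_C2 − 256 = 0  ⇒  r_C2 = 12 (r>0 drops 1)

12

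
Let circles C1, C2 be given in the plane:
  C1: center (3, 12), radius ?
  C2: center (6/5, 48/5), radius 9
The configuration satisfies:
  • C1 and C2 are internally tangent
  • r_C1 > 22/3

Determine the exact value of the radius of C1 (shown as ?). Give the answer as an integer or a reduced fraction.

1. [int C1,C2]  r_C1² − 18r_C1 + 72 = 0  ⇒  r_C1 = 6 or 12
2. given r_C1 > 22/3: keep 12

12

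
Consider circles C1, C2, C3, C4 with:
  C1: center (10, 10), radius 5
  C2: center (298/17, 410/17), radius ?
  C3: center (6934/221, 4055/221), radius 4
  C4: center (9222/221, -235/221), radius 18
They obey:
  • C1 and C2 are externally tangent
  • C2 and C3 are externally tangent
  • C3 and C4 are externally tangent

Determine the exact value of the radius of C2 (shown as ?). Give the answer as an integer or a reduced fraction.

11

1. [ext C1·C2]  r_C2² + 10r_C2 − 231 = 0  ⇒  r_C2 = 11 (r>0 drops 1)
2. [ext C2·C3]  r_C2² + 8r_C2 − 209 = 0  ⇒  r_C2 = 11 (r>0 drops 1)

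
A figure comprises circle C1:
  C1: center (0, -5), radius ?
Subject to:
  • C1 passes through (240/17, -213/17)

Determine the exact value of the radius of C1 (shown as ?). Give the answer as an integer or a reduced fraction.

1. [C1∋P]  r_C1² − 256 = 0  ⇒  r_C1 = 16 (r>0 drops 1)

16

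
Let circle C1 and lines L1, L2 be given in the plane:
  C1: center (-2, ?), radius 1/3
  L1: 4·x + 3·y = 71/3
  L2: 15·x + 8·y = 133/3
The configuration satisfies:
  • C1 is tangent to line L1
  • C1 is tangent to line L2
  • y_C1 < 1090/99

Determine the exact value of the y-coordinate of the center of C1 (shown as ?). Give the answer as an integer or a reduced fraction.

1. [C1‖L1]  y_C1² − (190/9)y_C1 + 1000/9 = 0  ⇒  y_C1 = 10 or 100/9
2. [C1‖L2]  y_C1² − (223/12)y_C1 + 515/6 = 0  ⇒  y_C1 = 103/12 or 10

10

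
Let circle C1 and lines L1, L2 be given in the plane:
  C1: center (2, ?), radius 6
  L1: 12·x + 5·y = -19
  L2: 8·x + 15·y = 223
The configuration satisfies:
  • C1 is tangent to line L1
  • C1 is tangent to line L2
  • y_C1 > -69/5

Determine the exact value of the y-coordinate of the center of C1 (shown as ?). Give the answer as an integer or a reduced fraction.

7

1. [C1‖L1]  y_C1² + (86/5)y_C1 − 847/5 = 0  ⇒  y_C1 = -121/5 or 7
2. [C1‖L2]  y_C1² − (138/5)y_C1 + 721/5 = 0  ⇒  y_C1 = 7 or 103/5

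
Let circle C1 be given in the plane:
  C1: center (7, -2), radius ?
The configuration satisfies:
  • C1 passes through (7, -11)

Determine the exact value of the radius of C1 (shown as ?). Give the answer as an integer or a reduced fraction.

1. [C1∋P]  r_C1² − 81 = 0  ⇒  r_C1 = 9 (r>0 drops 1)

9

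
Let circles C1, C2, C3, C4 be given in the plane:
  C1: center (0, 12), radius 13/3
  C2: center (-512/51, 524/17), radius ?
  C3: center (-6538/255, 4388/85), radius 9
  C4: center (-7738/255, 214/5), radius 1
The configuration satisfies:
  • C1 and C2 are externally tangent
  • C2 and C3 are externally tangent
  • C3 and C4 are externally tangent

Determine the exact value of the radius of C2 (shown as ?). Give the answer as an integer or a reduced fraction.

1. [ext C1·C2]  r_C2² + (26/3)r_C2 − 1309/3 = 0  ⇒  r_C2 = 17 (r>0 drops 1)
2. [ext C2·C3]  r_C2² + 18r_C2 − 595 = 0  ⇒  r_C2 = 17 (r>0 drops 1)

17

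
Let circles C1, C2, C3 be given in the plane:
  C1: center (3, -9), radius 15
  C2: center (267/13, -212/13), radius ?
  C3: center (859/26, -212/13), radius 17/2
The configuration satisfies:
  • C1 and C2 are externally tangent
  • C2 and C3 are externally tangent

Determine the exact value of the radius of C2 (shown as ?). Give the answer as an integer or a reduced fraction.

1. [ext C1·C2]  r_C2² + 30r_C2 − 136 = 0  ⇒  r_C2 = 4 (r>0 drops 1)
2. [ext C2·C3]  r_C2² + 17r_C2 − 84 = 0  ⇒  r_C2 = 4 (r>0 drops 1)

4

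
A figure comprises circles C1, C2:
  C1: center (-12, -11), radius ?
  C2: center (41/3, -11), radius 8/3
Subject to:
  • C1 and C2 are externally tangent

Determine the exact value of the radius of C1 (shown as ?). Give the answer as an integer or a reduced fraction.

1. [ext C1·C2]  r_C1² + (16/3)r_C1 − 1955/3 = 0  ⇒  r_C1 = 23 (r>0 drops 1)

23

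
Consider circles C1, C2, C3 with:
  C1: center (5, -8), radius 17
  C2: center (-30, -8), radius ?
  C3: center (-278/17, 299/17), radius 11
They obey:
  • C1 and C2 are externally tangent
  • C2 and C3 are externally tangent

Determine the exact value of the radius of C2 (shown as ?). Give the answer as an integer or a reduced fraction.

18

1. [ext C1·C2]  r_C2² + 34r_C2 − 936 = 0  ⇒  r_C2 = 18 (r>0 drops 1)
2. [ext C2·C3]  r_C2² + 22r_C2 − 720 = 0  ⇒  r_C2 = 18 (r>0 drops 1)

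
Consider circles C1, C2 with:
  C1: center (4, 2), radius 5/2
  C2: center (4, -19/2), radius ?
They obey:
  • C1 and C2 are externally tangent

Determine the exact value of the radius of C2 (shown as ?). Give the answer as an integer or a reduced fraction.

1. [ext C1·C2]  r_C2² + 5r_C2 − 126 = 0  ⇒  r_C2 = 9 (r>0 drops 1)

9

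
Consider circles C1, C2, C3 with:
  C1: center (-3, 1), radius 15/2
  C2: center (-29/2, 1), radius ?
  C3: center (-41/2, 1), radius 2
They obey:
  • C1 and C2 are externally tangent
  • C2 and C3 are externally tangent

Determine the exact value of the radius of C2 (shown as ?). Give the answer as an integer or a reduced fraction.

4

1. [ext C1·C2]  r_C2² + 15r_C2 − 76 = 0  ⇒  r_C2 = 4 (r>0 drops 1)
2. [ext C2·C3]  r_C2² + 4r_C2 − 32 = 0  ⇒  r_C2 = 4 (r>0 drops 1)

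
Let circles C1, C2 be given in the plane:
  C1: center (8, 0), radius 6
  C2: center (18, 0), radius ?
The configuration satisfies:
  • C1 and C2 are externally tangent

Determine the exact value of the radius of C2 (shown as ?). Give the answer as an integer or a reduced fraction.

1. [ext C1·C2]  r_C2² + 12r_C2 − 64 = 0  ⇒  r_C2 = 4 (r>0 drops 1)

4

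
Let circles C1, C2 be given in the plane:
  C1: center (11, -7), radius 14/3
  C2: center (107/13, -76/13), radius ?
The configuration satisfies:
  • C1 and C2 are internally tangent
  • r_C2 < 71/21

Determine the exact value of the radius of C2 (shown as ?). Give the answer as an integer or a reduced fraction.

5/3

1. [int C1,C2]  r_C2² − (28/3)r_C2 + 115/9 = 0  ⇒  r_C2 = 5/3 or 23/3
2. given r_C2 < 71/21: keep 5/3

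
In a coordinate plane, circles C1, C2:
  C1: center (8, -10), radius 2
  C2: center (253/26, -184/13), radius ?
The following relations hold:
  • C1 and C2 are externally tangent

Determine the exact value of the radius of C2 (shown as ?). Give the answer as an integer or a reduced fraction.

5/2

1. [ext C1·C2]  r_C2² + 4r_C2 − 65/4 = 0  ⇒  r_C2 = 5/2 (r>0 drops 1)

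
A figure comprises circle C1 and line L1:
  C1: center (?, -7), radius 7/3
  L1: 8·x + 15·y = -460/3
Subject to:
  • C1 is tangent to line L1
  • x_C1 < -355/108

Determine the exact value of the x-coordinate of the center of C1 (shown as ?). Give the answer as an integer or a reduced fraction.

1. [C1‖L1]  x_C1² + (145/12)x_C1 + 143/12 = 0  ⇒  x_C1 = -11 or -13/12
2. given x_C1 < -355/108: keep -11

-11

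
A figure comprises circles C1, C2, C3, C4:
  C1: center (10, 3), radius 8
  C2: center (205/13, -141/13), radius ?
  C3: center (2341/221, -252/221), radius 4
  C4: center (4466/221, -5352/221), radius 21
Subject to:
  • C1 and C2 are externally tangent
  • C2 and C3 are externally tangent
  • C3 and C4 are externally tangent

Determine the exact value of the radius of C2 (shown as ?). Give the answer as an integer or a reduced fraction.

7

1. [ext C1·C2]  r_C2² + 16r_C2 − 161 = 0  ⇒  r_C2 = 7 (r>0 drops 1)
2. [ext C2·C3]  r_C2² + 8r_C2 − 105 = 0  ⇒  r_C2 = 7 (r>0 drops 1)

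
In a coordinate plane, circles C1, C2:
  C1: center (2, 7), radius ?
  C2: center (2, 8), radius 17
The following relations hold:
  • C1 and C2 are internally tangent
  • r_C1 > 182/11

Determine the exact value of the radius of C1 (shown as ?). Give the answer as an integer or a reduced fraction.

1. [int C1,C2]  r_C1² − 34r_C1 + 288 = 0  ⇒  r_C1 = 16 or 18
2. given r_C1 > 182/11: keep 18

18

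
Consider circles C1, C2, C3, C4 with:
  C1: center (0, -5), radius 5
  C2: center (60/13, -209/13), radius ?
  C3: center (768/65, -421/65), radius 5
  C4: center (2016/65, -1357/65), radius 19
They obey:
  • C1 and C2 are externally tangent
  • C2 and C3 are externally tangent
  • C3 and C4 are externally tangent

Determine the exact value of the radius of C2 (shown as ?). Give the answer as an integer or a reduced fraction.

7

1. [ext C1·C2]  r_C2² + 10r_C2 − 119 = 0  ⇒  r_C2 = 7 (r>0 drops 1)
2. [ext C2·C3]  r_C2² + 10r_C2 − 119 = 0  ⇒  r_C2 = 7 (r>0 drops 1)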